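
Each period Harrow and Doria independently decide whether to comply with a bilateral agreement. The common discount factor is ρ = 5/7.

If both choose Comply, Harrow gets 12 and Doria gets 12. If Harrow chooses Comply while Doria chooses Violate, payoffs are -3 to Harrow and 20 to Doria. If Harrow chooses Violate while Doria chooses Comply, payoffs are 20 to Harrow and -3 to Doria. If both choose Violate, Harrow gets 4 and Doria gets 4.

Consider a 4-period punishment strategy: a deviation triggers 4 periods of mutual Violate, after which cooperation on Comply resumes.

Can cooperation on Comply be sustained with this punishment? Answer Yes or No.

Yes

Comparing payoff streams over the 5 periods until play realigns: cooperate → 12(1+ρ+…+ρ^4); deviate → 20 + 4(ρ+…+ρ^4).
Cooperation is sustained iff (12−4)(ρ+…+ρ^4) ≥ 20−12.
ρ+…+ρ^4 = 5/7·(1−(5/7)^4)/(1−5/7) = 1.8492, and (20−12)/(12−4) = 1.0000.
1.8492 ≥ 1.0000, so cooperation is sustainable.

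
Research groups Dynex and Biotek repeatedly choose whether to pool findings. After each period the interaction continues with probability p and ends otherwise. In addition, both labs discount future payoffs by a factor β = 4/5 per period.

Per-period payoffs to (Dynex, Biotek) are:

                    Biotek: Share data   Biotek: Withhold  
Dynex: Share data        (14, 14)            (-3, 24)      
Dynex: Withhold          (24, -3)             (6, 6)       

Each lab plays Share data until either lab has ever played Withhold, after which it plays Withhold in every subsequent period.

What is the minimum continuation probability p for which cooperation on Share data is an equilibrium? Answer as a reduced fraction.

25/36

Expected continuation weight on next period's payoff is β·p = 4/5·p, which plays the role of the discount factor.
Cooperation requires 4/5·p ≥ (24−14)/(24−6) = 5/9, hence p ≥ 25/36.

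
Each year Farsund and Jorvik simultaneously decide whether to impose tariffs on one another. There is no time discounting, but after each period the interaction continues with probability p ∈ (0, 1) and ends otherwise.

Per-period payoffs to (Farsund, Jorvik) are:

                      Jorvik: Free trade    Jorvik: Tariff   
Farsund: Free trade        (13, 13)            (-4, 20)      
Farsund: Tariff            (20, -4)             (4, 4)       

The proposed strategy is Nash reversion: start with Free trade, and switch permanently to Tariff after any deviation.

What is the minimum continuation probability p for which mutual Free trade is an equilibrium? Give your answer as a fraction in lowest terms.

With no time discounting, the continuation probability p plays the role of the discount factor.
Grim-trigger IC: 13/(1−p) ≥ 20 + 4p/(1−p) ⇒ p ≥ (20−13)/(20−4) = 7/16.

7/16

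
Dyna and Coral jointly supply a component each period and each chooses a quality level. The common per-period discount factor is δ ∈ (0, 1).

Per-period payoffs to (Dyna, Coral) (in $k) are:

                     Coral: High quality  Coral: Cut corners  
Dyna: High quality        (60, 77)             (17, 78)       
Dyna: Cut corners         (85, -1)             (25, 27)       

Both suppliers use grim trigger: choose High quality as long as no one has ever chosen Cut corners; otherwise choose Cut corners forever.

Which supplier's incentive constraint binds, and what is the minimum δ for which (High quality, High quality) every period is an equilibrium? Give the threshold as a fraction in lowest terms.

Dyna: cooperation gives 60 each period; deviation gives 85 once then 25 forever.
  60/(1−δ) ≥ 85 + 25δ/(1−δ) ⇒ δ ≥ 25/60 = 5/12.
Coral: cooperation gives 77 each period; deviation gives 78 once then 27 forever.
  δ ≥ 1/51.
Both must hold, so the binding constraint is Dyna's: δ ≥ 5/12.

Dyna; δ ≥ 5/12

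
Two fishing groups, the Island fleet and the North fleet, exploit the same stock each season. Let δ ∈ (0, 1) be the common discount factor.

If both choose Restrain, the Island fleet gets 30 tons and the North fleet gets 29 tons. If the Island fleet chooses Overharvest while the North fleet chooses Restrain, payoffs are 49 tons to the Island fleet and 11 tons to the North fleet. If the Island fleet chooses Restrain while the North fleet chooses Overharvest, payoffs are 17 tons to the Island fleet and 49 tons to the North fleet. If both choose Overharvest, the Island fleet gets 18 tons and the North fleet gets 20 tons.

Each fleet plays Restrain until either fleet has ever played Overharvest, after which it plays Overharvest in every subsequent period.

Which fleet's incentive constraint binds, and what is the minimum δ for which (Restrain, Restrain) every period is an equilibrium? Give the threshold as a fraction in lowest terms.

the Island fleet: cooperation gives 30 each period; deviation gives 49 once then 18 forever.
  30/(1−δ) ≥ 49 + 18δ/(1−δ) ⇒ δ ≥ 19/31.
the North fleet: cooperation gives 29 each period; deviation gives 49 once then 20 forever.
  δ ≥ 20/29.
Both must hold, so the binding constraint is the North fleet's: δ ≥ 20/29.

the North fleet; δ ≥ 20/29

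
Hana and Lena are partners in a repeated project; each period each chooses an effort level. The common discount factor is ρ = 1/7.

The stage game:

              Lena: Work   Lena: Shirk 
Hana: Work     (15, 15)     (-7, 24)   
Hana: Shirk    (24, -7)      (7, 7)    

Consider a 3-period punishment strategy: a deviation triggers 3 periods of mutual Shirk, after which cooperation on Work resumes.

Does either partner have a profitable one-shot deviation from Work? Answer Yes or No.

IC: ρ+…+ρ^3 ≥ (24−15)/(15−7) = 9/8.
At ρ = 1/7: partial sum = 0.1662 < 1.1250. Cooperation not sustainable.

Yes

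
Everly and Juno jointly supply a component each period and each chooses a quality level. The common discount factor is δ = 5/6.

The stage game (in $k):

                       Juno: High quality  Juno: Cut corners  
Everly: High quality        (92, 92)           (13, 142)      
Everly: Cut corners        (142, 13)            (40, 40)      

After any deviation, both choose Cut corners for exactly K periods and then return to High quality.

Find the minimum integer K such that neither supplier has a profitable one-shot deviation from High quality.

2

No profitable deviation requires (92−40)(δ+…+δ^K) ≥ 142−92, i.e. δ+…+δ^K ≥ 25/26 ≈ 0.9615.
With δ = 5/6, the partial sums are K=1: 0.8333, K=2: 1.5278.
K = 2 is the first length at which the sum reaches 0.9615.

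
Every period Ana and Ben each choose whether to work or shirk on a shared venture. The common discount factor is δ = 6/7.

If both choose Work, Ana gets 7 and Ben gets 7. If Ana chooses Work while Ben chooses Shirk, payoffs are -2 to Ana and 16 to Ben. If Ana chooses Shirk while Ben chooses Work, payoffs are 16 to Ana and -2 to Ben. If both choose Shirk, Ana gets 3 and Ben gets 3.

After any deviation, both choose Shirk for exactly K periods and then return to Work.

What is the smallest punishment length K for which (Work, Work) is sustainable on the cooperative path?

No profitable deviation requires (7−3)(δ+…+δ^K) ≥ 16−7, i.e. δ+…+δ^K ≥ 9/4 ≈ 2.2500.
With δ = 6/7, the partial sums are K=1: 0.8571, K=2: 1.5918, K=3: 2.2216, K=4: 2.7613.
K = 4 is the first length at which the sum reaches 2.2500.

4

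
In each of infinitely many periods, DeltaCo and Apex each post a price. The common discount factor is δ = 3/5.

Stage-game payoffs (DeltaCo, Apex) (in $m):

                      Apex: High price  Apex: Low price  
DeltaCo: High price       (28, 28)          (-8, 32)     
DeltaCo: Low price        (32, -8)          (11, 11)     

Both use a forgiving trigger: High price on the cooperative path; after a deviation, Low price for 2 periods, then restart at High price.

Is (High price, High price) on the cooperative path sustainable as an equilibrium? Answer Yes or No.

Yes

IC: δ+…+δ^2 ≥ (32−28)/(28−11) = 4/17.
At δ = 3/5: partial sum = 0.9600 ≥ 0.2353. Cooperation sustainable.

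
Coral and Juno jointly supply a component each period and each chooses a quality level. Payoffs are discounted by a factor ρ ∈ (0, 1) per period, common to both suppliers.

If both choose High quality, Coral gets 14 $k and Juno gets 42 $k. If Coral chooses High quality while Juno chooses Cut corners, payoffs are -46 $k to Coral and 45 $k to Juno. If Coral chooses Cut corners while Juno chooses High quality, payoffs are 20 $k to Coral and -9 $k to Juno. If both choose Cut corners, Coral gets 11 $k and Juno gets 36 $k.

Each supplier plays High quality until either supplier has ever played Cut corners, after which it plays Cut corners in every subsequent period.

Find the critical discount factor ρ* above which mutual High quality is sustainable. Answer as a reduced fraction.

2/3

Coral's threshold: (20−14)/(20−11) = 2/3.
Juno's threshold: (45−42)/(45−36) = 1/3.
2/3 > 1/3, so Coral binds and ρ* = 2/3.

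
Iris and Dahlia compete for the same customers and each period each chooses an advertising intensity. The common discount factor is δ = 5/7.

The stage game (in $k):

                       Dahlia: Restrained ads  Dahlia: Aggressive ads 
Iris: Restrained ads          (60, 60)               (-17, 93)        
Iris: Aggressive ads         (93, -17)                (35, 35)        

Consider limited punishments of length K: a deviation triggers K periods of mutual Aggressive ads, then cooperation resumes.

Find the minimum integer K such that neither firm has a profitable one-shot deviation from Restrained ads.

No profitable deviation requires (60−35)(δ+…+δ^K) ≥ 93−60, i.e. δ+…+δ^K ≥ 33/25 ≈ 1.3200.
With δ = 5/7, the partial sums are K=1: 0.7143, K=2: 1.2245, K=3: 1.5889.
K = 3 is the first length at which the sum reaches 1.3200.

3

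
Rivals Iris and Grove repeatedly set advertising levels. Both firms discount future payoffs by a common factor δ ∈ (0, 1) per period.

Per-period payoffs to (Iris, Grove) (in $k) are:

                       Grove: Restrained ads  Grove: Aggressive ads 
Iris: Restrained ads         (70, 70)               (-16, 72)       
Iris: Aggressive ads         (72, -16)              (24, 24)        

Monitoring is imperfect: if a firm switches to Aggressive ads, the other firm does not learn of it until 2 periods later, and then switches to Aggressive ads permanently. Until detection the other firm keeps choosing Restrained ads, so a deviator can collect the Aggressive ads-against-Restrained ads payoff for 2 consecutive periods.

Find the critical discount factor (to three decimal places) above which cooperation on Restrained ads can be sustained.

A deviator earns 72 for 2 periods, then 24 forever; cooperating earns 70 forever. Multiplying the IC by (1−δ):
70 ≥ 72(1−δ^2) + 24δ^2, so 48·δ^2 ≥ 2 and δ^2 ≥ 1/24.
δ ≥ (1/24)^(1/2) ≈ 0.204.

0.204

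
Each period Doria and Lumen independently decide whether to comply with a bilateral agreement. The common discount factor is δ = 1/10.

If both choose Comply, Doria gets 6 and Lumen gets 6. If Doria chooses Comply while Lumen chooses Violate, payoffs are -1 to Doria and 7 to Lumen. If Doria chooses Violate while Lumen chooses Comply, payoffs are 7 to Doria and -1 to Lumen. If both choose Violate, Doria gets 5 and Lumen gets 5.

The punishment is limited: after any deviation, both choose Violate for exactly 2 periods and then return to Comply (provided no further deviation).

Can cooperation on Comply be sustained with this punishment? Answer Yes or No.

Comparing payoff streams over the 3 periods until play realigns: cooperate → 6(1+δ+…+δ^2); deviate → 7 + 5(δ+…+δ^2).
Cooperation is sustained iff (6−5)(δ+…+δ^2) ≥ 7−6.
δ+…+δ^2 = 1/10·(1−(1/10)^2)/(1−1/10) = 0.1100, and (7−6)/(6−5) = 1.0000.
0.1100 < 1.0000, so cooperation is not sustainable.

No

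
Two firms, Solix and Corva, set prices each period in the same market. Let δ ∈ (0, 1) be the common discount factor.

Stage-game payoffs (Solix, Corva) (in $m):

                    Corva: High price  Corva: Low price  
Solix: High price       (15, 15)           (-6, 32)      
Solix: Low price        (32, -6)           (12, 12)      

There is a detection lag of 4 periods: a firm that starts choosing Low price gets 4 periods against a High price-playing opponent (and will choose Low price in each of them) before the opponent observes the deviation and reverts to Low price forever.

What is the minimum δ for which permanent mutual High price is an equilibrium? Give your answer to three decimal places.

0.960

The best deviation is to choose Low price for all 4 undetected periods, earning 32 each, then 12 forever once detected.
Deviation value: 32(1−δ^4)/(1−δ) + 12δ^4/(1−δ); cooperation value: 15/(1−δ).
IC: 15 ≥ 32(1−δ^4) + 12δ^4 = 32 − 20δ^4.
So δ^4 ≥ 17/20, giving δ ≥ (17/20)^(1/4) ≈ 0.960.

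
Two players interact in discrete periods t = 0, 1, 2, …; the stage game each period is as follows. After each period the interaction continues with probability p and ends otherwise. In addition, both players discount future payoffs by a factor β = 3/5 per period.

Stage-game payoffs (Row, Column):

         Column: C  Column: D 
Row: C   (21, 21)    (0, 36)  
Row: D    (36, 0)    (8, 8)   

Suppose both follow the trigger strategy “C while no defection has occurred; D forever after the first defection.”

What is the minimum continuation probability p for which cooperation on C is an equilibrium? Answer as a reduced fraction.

Expected continuation weight on next period's payoff is β·p = 3/5·p, which plays the role of the discount factor.
Cooperation requires 3/5·p ≥ (36−21)/(36−8) = 15/28, hence p ≥ 25/28.

25/28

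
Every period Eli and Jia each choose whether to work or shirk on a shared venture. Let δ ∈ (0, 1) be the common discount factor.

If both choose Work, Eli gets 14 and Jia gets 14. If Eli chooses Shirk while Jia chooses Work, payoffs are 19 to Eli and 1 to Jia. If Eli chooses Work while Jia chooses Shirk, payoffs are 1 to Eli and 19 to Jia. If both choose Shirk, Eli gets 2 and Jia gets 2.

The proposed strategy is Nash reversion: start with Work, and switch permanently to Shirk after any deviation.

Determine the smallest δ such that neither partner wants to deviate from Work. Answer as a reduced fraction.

Cooperation forever yields 14 each period: 14/(1−δ).
Deviating yields 19 once, then 2 forever: 19 + 2δ/(1−δ).
No profitable deviation requires 14/(1−δ) ≥ 19 + 2δ/(1−δ).
Multiplying by (1−δ): 14 ≥ 19(1−δ) + 2δ = 19 − 17δ.
So 17δ ≥ 5, i.e. δ ≥ 5/17.

5/17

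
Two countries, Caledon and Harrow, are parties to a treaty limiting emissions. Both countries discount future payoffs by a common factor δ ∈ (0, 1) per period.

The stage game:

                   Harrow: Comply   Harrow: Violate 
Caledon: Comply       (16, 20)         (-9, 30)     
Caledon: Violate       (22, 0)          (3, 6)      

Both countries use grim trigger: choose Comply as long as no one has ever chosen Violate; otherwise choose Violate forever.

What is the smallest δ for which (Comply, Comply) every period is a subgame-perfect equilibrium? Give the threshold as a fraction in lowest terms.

Caledon's threshold: (22−16)/(22−3) = 6/19.
Harrow's threshold: (30−20)/(30−6) = 5/12.
6/19 < 5/12, so Harrow binds and δ* = 5/12.

5/12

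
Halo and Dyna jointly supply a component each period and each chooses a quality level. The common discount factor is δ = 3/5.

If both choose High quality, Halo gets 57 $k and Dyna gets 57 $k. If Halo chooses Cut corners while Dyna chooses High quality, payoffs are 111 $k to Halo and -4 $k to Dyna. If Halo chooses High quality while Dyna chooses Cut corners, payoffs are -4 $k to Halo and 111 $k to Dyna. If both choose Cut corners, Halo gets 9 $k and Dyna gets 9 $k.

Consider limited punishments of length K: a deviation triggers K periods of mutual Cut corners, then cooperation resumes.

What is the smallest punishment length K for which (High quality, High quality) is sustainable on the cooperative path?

No profitable deviation requires (57−9)(δ+…+δ^K) ≥ 111−57, i.e. δ+…+δ^K ≥ 9/8 ≈ 1.1250.
With δ = 3/5, the partial sums are K=1: 0.6000, K=2: 0.9600, K=3: 1.1760.
K = 3 is the first length at which the sum reaches 1.1250.

3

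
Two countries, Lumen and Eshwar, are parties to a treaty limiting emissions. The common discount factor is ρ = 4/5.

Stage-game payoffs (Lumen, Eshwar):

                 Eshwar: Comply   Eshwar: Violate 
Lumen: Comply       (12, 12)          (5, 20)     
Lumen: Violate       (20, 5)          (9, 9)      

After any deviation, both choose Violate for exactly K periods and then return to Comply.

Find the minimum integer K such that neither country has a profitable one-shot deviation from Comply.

No profitable deviation requires (12−9)(ρ+…+ρ^K) ≥ 20−12, i.e. ρ+…+ρ^K ≥ 8/3 ≈ 2.6667.
With ρ = 4/5, the partial sums are K=1: 0.8000, K=2: 1.4400, K=3: 1.9520, K=4: 2.3616, K=5: 2.6893.
K = 5 is the first length at which the sum reaches 2.6667.

5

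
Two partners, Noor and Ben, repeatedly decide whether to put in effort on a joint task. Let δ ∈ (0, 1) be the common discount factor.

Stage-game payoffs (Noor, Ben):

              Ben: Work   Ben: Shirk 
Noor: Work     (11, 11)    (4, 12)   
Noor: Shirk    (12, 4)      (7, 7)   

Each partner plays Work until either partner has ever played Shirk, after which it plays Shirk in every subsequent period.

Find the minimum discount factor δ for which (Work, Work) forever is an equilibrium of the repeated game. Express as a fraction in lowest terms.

1/5

Cooperation forever yields 11 each period: 11/(1−δ).
Deviating yields 12 once, then 7 forever: 12 + 7δ/(1−δ).
No profitable deviation requires 11/(1−δ) ≥ 12 + 7δ/(1−δ).
Multiplying by (1−δ): 11 ≥ 12(1−δ) + 7δ = 12 − 5δ.
So 5δ ≥ 1, i.e. δ ≥ 1/5.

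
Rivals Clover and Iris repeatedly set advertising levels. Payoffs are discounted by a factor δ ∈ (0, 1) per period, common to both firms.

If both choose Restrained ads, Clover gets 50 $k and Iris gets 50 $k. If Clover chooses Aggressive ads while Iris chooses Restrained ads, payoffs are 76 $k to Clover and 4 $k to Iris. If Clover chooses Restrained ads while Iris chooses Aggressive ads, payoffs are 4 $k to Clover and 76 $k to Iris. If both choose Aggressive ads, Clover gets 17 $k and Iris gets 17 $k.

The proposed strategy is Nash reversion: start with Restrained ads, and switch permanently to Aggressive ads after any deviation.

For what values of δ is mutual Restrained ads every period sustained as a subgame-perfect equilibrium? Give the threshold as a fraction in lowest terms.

26/59

Cooperation forever yields 50 each period: 50/(1−δ).
Deviating yields 76 once, then 17 forever: 76 + 17δ/(1−δ).
No profitable deviation requires 50/(1−δ) ≥ 76 + 17δ/(1−δ).
Multiplying by (1−δ): 50 ≥ 76(1−δ) + 17δ = 76 − 59δ.
So 59δ ≥ 26, i.e. δ ≥ 26/59.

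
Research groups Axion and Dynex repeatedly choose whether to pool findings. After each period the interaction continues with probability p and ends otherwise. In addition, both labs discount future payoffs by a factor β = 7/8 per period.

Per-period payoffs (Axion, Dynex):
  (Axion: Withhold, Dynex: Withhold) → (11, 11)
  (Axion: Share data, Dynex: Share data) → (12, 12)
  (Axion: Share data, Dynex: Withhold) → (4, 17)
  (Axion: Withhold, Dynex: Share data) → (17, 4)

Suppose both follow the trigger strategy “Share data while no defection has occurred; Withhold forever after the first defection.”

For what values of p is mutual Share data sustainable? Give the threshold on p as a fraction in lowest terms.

With continuation probability p and discount β, the effective per-period discount factor is βp.
Grim-trigger IC: βp ≥ (17−12)/(17−11) = 5/6.
So p ≥ (5/6)/(7/8) = 20/21.

20/21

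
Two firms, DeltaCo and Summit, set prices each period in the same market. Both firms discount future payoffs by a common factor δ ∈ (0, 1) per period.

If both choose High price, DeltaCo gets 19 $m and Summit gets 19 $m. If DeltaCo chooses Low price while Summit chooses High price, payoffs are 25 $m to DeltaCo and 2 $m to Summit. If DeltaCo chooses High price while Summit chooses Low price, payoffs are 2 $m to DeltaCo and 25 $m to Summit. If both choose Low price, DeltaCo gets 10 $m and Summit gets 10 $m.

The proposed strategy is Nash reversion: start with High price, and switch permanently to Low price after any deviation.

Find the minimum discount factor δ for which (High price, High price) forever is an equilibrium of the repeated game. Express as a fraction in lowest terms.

2/5

Cooperation forever yields 19 each period: 19/(1−δ).
Deviating yields 25 once, then 10 forever: 25 + 10δ/(1−δ).
No profitable deviation requires 19/(1−δ) ≥ 25 + 10δ/(1−δ).
Multiplying by (1−δ): 19 ≥ 25(1−δ) + 10δ = 25 − 15δ.
So 15δ ≥ 6, i.e. δ ≥ 6/15 = 2/5.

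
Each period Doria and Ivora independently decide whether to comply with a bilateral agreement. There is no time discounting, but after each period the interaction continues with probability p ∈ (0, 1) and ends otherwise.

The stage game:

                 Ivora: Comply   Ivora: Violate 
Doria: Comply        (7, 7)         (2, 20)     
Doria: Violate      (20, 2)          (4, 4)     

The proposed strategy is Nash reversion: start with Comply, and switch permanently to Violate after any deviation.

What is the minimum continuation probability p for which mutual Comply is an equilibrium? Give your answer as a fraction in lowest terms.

Expected cooperation value is 7 + p·7 + p²·7 + … = 7/(1−p); deviation gives 20 + p·4/(1−p).
7 ≥ 20(1−p) + 4p ⇒ 16p ≥ 13 ⇒ p ≥ 13/16.

13/16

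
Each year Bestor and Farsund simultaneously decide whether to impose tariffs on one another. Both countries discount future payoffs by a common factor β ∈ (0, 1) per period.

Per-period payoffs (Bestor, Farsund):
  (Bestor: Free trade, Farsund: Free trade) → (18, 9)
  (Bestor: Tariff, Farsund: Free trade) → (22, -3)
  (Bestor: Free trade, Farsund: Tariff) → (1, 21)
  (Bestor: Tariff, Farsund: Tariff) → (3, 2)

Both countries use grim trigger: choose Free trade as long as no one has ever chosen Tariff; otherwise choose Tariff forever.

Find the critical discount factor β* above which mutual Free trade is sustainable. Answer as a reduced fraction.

12/19

Bestor: cooperation gives 18 each period; deviation gives 22 once then 3 forever.
  18/(1−β) ≥ 22 + 3β/(1−β) ⇒ β ≥ 4/19.
Farsund: cooperation gives 9 each period; deviation gives 21 once then 2 forever.
  β ≥ 12/19.
Both must hold, so the binding constraint is Farsund's: β ≥ 12/19.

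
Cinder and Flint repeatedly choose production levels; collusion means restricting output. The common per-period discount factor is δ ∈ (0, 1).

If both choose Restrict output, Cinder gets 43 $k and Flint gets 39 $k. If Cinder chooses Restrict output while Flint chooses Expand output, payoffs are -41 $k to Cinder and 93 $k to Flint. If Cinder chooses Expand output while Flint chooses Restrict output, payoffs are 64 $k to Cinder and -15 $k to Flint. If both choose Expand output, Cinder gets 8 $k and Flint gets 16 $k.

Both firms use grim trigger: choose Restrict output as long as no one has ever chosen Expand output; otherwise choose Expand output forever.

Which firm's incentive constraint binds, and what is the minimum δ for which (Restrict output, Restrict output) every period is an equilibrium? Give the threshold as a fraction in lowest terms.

Flint; δ ≥ 54/77

Cinder's threshold: (64−43)/(64−8) = 3/8.
Flint's threshold: (93−39)/(93−16) = 54/77.
3/8 < 54/77, so Flint binds and δ* = 54/77.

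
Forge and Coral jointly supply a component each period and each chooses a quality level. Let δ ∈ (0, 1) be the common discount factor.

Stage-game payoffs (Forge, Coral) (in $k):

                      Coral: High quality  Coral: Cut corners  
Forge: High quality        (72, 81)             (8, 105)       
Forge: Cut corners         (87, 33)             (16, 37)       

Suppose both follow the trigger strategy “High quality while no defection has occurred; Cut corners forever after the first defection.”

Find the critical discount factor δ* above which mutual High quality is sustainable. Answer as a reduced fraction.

Forge's threshold: (87−72)/(87−16) = 15/71.
Coral's threshold: (105−81)/(105−37) = 6/17.
15/71 < 6/17, so Coral binds and δ* = 6/17.

6/17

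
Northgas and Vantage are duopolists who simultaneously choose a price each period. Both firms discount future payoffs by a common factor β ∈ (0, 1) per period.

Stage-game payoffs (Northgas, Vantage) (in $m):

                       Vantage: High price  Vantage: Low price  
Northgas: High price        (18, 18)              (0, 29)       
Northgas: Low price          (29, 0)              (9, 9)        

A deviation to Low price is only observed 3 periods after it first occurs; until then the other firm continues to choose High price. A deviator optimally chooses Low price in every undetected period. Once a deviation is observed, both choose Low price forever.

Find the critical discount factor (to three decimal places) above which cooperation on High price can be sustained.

0.819

A deviator earns 29 for 3 periods, then 9 forever; cooperating earns 18 forever. Multiplying the IC by (1−β):
18 ≥ 29(1−β^3) + 9β^3, so 20·β^3 ≥ 11 and β^3 ≥ 11/20.
β ≥ (11/20)^(1/3) ≈ 0.819.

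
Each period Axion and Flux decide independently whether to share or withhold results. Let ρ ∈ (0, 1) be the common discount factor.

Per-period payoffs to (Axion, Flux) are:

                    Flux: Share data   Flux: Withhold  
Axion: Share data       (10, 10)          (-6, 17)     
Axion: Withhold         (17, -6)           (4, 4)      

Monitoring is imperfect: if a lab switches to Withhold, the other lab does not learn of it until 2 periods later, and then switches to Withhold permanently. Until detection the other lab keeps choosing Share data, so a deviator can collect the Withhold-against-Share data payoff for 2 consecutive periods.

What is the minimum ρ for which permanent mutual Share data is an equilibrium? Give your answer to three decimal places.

0.734

The best deviation is to choose Withhold for all 2 undetected periods, earning 17 each, then 4 forever once detected.
Deviation value: 17(1−ρ^2)/(1−ρ) + 4ρ^2/(1−ρ); cooperation value: 10/(1−ρ).
IC: 10 ≥ 17(1−ρ^2) + 4ρ^2 = 17 − 13ρ^2.
So ρ^2 ≥ 7/13, giving ρ ≥ (7/13)^(1/2) ≈ 0.734.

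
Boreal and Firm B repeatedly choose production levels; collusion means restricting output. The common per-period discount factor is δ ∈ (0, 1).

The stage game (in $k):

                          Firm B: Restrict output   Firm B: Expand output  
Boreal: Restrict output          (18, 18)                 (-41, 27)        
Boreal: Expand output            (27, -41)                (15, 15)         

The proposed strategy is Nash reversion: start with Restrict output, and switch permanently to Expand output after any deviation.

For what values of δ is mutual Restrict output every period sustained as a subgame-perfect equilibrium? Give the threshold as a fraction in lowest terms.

3/4

18/(1−δ) ≥ 27 + 15δ/(1−δ)
18 ≥ 27 − 12δ
δ ≥ 9/12 = 3/4.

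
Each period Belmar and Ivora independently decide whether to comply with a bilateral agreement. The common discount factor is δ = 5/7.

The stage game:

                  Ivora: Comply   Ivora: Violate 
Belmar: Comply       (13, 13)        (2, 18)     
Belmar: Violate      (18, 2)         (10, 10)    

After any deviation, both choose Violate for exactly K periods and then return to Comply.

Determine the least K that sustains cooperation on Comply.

Need Σ_{k=1}^{K} δ^k ≥ (18−13)/(13−10) = 1.6667 at δ = 5/7.
At K = 3 the sum is 1.5889 < 1.6667; at K = 4 it is 1.8492 ≥ 1.6667.
So the minimum punishment length is K = 4.

4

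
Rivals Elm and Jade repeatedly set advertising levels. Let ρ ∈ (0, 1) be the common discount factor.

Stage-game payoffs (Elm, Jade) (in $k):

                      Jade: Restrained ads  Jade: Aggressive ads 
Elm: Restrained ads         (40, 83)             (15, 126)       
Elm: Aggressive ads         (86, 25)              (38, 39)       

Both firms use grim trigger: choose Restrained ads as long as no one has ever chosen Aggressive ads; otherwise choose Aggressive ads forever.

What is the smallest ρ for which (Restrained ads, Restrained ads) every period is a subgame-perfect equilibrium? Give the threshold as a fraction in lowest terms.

Elm's threshold: (86−40)/(86−38) = 23/24.
Jade's threshold: (126−83)/(126−39) = 43/87.
23/24 > 43/87, so Elm binds and ρ* = 23/24.

23/24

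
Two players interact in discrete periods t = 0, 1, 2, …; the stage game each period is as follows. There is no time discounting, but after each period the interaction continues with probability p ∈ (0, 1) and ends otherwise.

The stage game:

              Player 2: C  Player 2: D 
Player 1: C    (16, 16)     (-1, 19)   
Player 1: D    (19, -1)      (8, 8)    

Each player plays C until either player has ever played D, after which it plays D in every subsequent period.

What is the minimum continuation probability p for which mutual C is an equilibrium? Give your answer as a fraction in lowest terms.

With no time discounting, the continuation probability p plays the role of the discount factor.
Grim-trigger IC: 16/(1−p) ≥ 19 + 8p/(1−p) ⇒ p ≥ (19−16)/(19−8) = 3/11.

3/11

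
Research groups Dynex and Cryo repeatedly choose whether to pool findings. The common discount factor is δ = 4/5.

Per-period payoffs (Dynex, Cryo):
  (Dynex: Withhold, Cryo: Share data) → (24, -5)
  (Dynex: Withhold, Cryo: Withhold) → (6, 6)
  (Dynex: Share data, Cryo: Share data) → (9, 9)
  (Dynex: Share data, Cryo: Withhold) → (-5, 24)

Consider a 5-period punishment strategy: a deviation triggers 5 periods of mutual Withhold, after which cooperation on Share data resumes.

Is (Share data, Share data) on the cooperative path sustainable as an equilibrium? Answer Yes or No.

No

Comparing payoff streams over the 6 periods until play realigns: cooperate → 9(1+δ+…+δ^5); deviate → 24 + 6(δ+…+δ^5).
Cooperation is sustained iff (9−6)(δ+…+δ^5) ≥ 24−9.
δ+…+δ^5 = 4/5·(1−(4/5)^5)/(1−4/5) = 2.6893, and (24−9)/(9−6) = 5.0000.
2.6893 < 5.0000, so cooperation is not sustainable.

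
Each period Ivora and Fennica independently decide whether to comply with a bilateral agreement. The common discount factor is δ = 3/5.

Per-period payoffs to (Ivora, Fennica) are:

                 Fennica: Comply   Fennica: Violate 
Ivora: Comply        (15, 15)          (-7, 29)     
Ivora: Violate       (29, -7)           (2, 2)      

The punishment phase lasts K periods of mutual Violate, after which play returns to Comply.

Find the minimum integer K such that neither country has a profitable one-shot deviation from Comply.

No profitable deviation requires (15−2)(δ+…+δ^K) ≥ 29−15, i.e. δ+…+δ^K ≥ 14/13 ≈ 1.0769.
With δ = 3/5, the partial sums are K=1: 0.6000, K=2: 0.9600, K=3: 1.1760.
K = 3 is the first length at which the sum reaches 1.0769.

3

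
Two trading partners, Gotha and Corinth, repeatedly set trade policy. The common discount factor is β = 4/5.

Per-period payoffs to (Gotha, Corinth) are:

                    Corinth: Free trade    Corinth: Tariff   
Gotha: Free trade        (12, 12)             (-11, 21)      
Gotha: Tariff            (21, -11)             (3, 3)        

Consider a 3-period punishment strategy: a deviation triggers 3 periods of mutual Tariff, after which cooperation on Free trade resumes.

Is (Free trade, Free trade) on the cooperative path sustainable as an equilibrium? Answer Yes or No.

IC: β+…+β^3 ≥ (21−12)/(12−3) = 1.
At β = 4/5: partial sum = 1.9520 ≥ 1.0000. Cooperation sustainable.

Yes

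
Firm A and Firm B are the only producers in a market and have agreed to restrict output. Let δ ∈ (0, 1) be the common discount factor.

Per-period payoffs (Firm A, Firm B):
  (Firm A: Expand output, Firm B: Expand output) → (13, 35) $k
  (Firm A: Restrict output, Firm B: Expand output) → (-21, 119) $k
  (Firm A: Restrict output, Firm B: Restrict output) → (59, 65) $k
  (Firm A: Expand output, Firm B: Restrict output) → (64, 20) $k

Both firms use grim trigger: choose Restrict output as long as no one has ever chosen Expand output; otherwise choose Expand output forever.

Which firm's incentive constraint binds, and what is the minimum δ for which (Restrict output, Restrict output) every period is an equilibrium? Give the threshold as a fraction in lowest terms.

For Firm A: deviation gain 64−59 = 5, per-period punishment loss 59−13 = 46. IC gives δ ≥ 5/51.
For Firm B: gain 54, loss 30 per period, so δ ≥ 54/84 = 9/14.
The tighter constraint is Firm B's, so cooperation needs δ ≥ 9/14.

Firm B; δ ≥ 9/14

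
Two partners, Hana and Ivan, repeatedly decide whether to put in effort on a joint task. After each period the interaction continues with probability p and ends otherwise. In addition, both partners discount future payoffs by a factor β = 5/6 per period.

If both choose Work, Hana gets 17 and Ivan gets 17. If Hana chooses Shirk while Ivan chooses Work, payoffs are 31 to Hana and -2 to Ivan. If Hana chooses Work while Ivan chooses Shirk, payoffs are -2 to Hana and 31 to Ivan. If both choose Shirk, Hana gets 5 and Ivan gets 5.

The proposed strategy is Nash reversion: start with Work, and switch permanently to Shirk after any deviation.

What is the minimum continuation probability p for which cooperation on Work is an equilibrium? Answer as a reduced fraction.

42/65

Expected continuation weight on next period's payoff is β·p = 5/6·p, which plays the role of the discount factor.
Cooperation requires 5/6·p ≥ (31−17)/(31−5) = 7/13, hence p ≥ 42/65.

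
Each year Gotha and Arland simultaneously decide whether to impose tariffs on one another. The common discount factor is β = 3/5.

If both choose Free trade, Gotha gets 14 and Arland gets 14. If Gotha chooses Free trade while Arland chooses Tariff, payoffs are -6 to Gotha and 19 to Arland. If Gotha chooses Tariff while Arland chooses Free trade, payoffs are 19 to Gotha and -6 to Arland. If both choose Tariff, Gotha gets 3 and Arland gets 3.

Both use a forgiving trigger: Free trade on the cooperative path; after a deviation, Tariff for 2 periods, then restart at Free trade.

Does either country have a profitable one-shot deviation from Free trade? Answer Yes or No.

IC: β+…+β^2 ≥ (19−14)/(14−3) = 5/11.
At β = 3/5: partial sum = 0.9600 ≥ 0.4545. Cooperation sustainable.

No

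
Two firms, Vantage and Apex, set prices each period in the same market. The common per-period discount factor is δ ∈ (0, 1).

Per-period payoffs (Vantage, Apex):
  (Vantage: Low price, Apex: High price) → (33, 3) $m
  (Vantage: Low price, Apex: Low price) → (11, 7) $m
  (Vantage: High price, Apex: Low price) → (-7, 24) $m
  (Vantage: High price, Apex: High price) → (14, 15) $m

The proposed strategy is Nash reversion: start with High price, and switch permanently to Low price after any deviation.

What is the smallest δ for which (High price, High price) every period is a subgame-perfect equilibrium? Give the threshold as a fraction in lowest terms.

19/22

Vantage's threshold: (33−14)/(33−11) = 19/22.
Apex's threshold: (24−15)/(24−7) = 9/17.
19/22 > 9/17, so Vantage binds and δ* = 19/22.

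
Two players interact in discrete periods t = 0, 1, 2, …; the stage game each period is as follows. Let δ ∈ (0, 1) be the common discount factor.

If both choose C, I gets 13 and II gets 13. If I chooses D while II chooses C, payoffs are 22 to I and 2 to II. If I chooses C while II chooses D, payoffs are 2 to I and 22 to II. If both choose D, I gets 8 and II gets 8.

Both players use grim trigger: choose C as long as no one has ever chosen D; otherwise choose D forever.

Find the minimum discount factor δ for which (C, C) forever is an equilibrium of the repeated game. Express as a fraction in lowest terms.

9/14

One-period gain from deviating is 22 − 13 = 9. The loss is 13 − 8 = 5 in every subsequent period, with present value 5·δ/(1−δ).
Deviation is unprofitable when 5·δ/(1−δ) ≥ 9, i.e. δ/(1−δ) ≥ 9/5.
Equivalently δ ≥ 9/(9+5) = 9/14.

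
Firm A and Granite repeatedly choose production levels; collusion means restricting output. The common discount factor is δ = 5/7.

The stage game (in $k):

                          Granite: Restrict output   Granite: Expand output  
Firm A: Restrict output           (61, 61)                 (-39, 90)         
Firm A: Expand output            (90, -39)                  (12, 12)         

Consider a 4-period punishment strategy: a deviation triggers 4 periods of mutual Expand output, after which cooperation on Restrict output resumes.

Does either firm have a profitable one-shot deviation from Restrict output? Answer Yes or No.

No

Comparing payoff streams over the 5 periods until play realigns: cooperate → 61(1+δ+…+δ^4); deviate → 90 + 12(δ+…+δ^4).
Cooperation is sustained iff (61−12)(δ+…+δ^4) ≥ 90−61.
δ+…+δ^4 = 5/7·(1−(5/7)^4)/(1−5/7) = 1.8492, and (90−61)/(61−12) = 0.5918.
1.8492 ≥ 0.5918, so cooperation is sustainable.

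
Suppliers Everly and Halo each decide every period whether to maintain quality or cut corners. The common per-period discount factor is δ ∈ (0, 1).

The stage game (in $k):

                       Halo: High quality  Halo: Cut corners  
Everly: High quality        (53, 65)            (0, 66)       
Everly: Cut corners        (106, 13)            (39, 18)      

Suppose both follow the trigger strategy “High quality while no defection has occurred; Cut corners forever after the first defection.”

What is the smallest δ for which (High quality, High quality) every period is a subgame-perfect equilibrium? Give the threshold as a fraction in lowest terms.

For Everly: deviation gain 106−53 = 53, per-period punishment loss 53−39 = 14. IC gives δ ≥ 53/67.
For Halo: gain 1, loss 47 per period, so δ ≥ 1/48.
The tighter constraint is Everly's, so cooperation needs δ ≥ 53/67.

53/67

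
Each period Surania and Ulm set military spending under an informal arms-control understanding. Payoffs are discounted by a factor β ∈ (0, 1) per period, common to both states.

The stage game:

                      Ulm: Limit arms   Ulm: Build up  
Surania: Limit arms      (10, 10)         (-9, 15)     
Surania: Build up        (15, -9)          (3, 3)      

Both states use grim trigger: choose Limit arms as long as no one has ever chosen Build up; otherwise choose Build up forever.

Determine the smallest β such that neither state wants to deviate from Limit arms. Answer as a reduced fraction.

Cooperation forever yields 10 each period: 10/(1−β).
Deviating yields 15 once, then 3 forever: 15 + 3β/(1−β).
No profitable deviation requires 10/(1−β) ≥ 15 + 3β/(1−β).
Multiplying by (1−β): 10 ≥ 15(1−β) + 3β = 15 − 12β.
So 12β ≥ 5, i.e. β ≥ 5/12.

5/12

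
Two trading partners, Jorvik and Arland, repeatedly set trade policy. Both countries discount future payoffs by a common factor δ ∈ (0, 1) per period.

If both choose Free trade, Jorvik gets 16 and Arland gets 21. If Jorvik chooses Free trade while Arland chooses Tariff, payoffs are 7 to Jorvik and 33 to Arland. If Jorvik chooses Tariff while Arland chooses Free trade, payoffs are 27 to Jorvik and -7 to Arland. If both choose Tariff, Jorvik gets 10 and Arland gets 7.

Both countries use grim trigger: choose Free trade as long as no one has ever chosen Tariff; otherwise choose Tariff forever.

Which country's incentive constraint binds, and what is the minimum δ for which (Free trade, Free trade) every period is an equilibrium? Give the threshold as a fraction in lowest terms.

For Jorvik: deviation gain 27−16 = 11, per-period punishment loss 16−10 = 6. IC gives δ ≥ 11/17.
For Arland: gain 12, loss 14 per period, so δ ≥ 12/26 = 6/13.
The tighter constraint is Jorvik's, so cooperation needs δ ≥ 11/17.

Jorvik; δ ≥ 11/17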